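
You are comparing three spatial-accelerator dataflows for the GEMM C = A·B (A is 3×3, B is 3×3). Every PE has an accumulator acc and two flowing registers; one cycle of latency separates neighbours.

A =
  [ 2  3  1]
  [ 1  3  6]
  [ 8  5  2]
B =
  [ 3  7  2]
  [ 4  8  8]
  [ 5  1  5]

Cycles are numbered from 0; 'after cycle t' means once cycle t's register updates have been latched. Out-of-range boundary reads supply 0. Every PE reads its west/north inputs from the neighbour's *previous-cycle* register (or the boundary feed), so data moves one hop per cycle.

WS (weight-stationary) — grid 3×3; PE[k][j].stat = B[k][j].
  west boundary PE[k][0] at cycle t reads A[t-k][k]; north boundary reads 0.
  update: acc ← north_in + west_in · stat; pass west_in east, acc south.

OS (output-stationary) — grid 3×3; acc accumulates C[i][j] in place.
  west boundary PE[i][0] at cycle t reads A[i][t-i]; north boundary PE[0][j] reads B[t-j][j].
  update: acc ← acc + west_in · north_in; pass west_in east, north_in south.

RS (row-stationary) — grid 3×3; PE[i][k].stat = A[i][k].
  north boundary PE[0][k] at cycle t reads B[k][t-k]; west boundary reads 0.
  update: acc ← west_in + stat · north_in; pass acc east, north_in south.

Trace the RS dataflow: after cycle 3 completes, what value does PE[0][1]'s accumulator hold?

RS 3×3: PE[0][1] cycle-by-cycle (with neighbour feeds):
  0: (0,0).acc=6  regs=<6,3>
  0: (0,1).acc=0  regs=<0,0>
  1: (0,0).acc=14  regs=<14,7>
  1: (0,1).acc=18  regs=<18,4>
  2: (0,0).acc=4  regs=<4,2>
  2: (0,1).acc=38  regs=<38,8>
  3: (0,0).acc=0  regs=<0,0>
  3: (0,1).acc=28  regs=<28,8>

PE[0][1].acc = 28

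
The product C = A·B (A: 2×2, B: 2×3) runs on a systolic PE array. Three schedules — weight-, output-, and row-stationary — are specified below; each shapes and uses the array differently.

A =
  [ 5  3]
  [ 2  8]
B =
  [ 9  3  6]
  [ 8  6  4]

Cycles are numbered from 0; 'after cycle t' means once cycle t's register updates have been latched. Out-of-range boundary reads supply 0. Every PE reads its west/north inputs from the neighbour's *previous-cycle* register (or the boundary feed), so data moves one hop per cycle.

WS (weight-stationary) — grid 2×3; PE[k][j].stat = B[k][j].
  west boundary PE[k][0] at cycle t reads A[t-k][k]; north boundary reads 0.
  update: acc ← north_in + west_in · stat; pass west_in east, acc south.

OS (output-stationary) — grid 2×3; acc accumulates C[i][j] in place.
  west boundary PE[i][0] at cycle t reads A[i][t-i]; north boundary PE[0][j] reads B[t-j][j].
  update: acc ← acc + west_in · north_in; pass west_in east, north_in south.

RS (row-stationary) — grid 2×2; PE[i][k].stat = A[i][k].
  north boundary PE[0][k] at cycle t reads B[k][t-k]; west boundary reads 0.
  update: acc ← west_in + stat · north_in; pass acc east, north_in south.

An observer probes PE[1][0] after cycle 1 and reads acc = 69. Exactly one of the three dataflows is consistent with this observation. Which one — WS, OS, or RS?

dataflow = WS

Under WS (2×3), PE[1][0]:
  cycle 0: PE[1][0] → acc 0, east 0, south 0
  cycle 1: PE[1][0] → acc 69, east 3, south 69
Under OS (2×3), PE[1][0]:
  cycle 0: PE[1][0] → acc 0, east 0, south 0
  cycle 1: PE[1][0] → acc 18, east 2, south 9
Under RS (2×2), PE[1][0]:
  cycle 0: PE[1][0] → acc 0, east 0, south 0
  cycle 1: PE[1][0] → acc 18, east 18, south 9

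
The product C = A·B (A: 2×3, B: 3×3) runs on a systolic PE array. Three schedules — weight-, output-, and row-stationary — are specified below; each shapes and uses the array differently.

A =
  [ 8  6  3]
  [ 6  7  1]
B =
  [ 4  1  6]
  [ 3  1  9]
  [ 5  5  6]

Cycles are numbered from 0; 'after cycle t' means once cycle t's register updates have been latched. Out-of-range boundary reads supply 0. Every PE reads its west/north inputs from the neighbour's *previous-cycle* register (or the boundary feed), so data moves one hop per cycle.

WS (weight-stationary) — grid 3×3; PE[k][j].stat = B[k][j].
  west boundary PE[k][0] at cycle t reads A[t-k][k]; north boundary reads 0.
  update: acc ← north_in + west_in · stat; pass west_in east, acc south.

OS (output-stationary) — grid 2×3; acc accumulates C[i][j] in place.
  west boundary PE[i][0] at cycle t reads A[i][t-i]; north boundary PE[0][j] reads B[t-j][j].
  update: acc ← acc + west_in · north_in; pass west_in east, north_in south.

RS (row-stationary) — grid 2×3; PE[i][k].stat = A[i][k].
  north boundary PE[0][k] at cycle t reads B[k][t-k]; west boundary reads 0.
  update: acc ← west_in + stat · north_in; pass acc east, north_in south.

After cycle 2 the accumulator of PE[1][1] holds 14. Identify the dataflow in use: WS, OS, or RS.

dataflow = WS

WS (3×3 grid), PE[1][1]:
  c0 r1c1: 0 / 0 / 0
  c1 r1c1: 0 / 0 / 0
  c2 r1c1: 14 / 6 / 14
OS (2×3 grid), PE[1][1]:
  c0 r1c1: 0 / 0 / 0
  c1 r1c1: 0 / 0 / 0
  c2 r1c1: 6 / 6 / 1
RS (2×3 grid), PE[1][1]:
  c0 r1c1: 0 / 0 / 0
  c1 r1c1: 0 / 0 / 0
  c2 r1c1: 45 / 45 / 3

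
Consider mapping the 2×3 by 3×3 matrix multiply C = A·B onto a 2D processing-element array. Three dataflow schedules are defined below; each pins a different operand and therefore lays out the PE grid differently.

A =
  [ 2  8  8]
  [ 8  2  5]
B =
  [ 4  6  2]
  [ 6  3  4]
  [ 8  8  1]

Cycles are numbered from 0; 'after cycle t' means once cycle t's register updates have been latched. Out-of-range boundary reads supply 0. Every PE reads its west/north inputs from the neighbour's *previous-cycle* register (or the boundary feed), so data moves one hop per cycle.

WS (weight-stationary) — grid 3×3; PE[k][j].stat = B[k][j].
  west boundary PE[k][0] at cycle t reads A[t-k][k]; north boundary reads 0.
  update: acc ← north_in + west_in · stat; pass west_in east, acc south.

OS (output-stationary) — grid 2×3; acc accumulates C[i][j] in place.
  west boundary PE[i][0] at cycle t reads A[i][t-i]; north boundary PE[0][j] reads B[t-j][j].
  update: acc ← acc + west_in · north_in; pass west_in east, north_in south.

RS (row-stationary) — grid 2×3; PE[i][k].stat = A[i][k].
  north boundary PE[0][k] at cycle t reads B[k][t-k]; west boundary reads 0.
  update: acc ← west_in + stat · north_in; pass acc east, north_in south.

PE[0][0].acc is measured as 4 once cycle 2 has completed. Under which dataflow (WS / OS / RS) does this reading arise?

WS (3×3 grid), PE[0][0]:
  [0] (0,0) acc=8 (h:2 v:8)
  [1] (0,0) acc=32 (h:8 v:32)
  [2] (0,0) acc=0 (h:0 v:0)
OS (2×3 grid), PE[0][0]:
  [0] (0,0) acc=8 (h:2 v:4)
  [1] (0,0) acc=56 (h:8 v:6)
  [2] (0,0) acc=120 (h:8 v:8)
RS (2×3 grid), PE[0][0]:
  [0] (0,0) acc=8 (h:8 v:4)
  [1] (0,0) acc=12 (h:12 v:6)
  [2] (0,0) acc=4 (h:4 v:2)

dataflow = RS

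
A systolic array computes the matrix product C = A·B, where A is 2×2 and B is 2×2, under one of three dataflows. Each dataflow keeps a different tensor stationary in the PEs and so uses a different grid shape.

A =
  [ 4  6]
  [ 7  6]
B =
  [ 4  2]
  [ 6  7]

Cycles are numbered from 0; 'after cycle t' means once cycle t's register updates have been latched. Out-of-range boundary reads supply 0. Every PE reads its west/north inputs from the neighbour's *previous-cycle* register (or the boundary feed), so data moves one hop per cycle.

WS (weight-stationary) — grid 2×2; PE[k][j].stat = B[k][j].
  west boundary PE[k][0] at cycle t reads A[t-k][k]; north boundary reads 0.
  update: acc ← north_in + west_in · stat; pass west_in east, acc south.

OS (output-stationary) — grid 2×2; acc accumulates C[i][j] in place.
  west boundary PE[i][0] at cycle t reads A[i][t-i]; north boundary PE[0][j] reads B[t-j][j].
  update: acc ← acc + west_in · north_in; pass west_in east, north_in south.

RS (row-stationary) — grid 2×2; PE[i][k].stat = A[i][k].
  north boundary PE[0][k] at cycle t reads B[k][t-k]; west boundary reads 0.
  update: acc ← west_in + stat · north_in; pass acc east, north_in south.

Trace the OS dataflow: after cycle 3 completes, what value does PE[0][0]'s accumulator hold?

PE[0][0].acc = 52

OS 2×2: PE[0][0] cycle-by-cycle (with neighbour feeds):
  cycle 0: PE[0][0] → acc 16, east 4, south 4
  cycle 1: PE[0][0] → acc 52, east 6, south 6
  cycle 2: PE[0][0] → acc 52, east 0, south 0
  cycle 3: PE[0][0] → acc 52, east 0, south 0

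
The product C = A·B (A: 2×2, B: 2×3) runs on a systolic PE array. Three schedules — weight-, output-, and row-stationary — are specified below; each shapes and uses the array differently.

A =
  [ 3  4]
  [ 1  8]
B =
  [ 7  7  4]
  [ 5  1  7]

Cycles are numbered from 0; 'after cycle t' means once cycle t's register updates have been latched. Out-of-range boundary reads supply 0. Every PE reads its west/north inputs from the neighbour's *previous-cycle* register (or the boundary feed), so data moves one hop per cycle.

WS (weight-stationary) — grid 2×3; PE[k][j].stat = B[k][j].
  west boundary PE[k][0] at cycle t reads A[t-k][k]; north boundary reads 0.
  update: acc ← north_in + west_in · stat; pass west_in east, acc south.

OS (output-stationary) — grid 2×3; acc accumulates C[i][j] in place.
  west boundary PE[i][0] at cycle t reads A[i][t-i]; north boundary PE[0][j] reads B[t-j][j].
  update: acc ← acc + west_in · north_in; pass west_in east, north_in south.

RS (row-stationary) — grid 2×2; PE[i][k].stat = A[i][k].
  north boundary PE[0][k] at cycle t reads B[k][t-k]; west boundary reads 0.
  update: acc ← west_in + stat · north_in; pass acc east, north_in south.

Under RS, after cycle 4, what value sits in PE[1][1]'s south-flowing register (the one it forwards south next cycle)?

register = 7

RS on a 2×2 grid — tracing PE[1][1] and its feeders:
  cycle 0: PE[0][1] → acc 0, east 0, south 0
  cycle 0: PE[1][0] → acc 0, east 0, south 0
  cycle 0: PE[1][1] → acc 0, east 0, south 0
  cycle 1: PE[0][1] → acc 41, east 41, south 5
  cycle 1: PE[1][0] → acc 7, east 7, south 7
  cycle 1: PE[1][1] → acc 0, east 0, south 0
  cycle 2: PE[0][1] → acc 25, east 25, south 1
  cycle 2: PE[1][0] → acc 7, east 7, south 7
  cycle 2: PE[1][1] → acc 47, east 47, south 5
  cycle 3: PE[0][1] → acc 40, east 40, south 7
  cycle 3: PE[1][0] → acc 4, east 4, south 4
  cycle 3: PE[1][1] → acc 15, east 15, south 1
  cycle 4: PE[0][1] → acc 0, east 0, south 0
  cycle 4: PE[1][0] → acc 0, east 0, south 0
  cycle 4: PE[1][1] → acc 60, east 60, south 7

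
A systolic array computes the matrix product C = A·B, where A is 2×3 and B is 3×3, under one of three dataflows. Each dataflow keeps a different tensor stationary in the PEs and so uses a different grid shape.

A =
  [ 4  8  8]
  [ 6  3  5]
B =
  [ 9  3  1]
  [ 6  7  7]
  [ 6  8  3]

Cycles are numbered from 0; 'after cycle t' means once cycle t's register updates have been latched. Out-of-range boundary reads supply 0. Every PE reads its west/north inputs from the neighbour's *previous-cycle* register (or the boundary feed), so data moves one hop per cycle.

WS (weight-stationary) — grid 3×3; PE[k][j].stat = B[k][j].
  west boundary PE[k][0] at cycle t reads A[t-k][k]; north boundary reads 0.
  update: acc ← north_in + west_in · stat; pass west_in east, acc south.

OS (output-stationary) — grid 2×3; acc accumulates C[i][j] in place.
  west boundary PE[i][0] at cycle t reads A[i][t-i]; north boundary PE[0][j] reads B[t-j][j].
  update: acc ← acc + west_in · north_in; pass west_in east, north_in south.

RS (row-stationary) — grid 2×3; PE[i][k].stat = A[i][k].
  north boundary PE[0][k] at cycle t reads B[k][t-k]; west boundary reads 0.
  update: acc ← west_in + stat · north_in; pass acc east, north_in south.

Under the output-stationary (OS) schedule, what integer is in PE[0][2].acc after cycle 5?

PE[0][2].acc = 84

OS 2×3: PE[0][2] cycle-by-cycle (with neighbour feeds):
  after 0 — PE[0][1] acc=0, pass-E 0, pass-S 0
  after 0 — PE[0][2] acc=0, pass-E 0, pass-S 0
  after 1 — PE[0][1] acc=12, pass-E 4, pass-S 3
  after 1 — PE[0][2] acc=0, pass-E 0, pass-S 0
  after 2 — PE[0][1] acc=68, pass-E 8, pass-S 7
  after 2 — PE[0][2] acc=4, pass-E 4, pass-S 1
  after 3 — PE[0][1] acc=132, pass-E 8, pass-S 8
  after 3 — PE[0][2] acc=60, pass-E 8, pass-S 7
  after 4 — PE[0][1] acc=132, pass-E 0, pass-S 0
  after 4 — PE[0][2] acc=84, pass-E 8, pass-S 3
  after 5 — PE[0][1] acc=132, pass-E 0, pass-S 0
  after 5 — PE[0][2] acc=84, pass-E 0, pass-S 0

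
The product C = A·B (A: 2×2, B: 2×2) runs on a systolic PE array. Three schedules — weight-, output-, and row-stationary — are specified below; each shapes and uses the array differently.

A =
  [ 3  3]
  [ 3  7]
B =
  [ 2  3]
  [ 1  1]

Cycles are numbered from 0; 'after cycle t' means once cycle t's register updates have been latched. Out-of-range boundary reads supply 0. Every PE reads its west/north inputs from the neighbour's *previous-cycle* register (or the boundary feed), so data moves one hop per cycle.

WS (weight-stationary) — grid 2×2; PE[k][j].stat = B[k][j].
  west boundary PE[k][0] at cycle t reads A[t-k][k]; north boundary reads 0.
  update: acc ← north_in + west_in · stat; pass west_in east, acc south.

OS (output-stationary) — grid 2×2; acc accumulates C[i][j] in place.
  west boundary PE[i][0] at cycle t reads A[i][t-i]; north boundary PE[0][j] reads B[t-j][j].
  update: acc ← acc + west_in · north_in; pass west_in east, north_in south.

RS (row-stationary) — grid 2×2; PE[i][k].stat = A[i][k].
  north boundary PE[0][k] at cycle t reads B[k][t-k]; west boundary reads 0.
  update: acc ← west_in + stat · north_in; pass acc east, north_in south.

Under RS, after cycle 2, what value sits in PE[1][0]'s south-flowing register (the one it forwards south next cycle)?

register = 3

RS 2×2: PE[1][0] cycle-by-cycle (with neighbour feeds):
  cycle 0: PE[0][0] → acc 6, east 6, south 2
  cycle 0: PE[1][0] → acc 0, east 0, south 0
  cycle 1: PE[0][0] → acc 9, east 9, south 3
  cycle 1: PE[1][0] → acc 6, east 6, south 2
  cycle 2: PE[0][0] → acc 0, east 0, south 0
  cycle 2: PE[1][0] → acc 9, east 9, south 3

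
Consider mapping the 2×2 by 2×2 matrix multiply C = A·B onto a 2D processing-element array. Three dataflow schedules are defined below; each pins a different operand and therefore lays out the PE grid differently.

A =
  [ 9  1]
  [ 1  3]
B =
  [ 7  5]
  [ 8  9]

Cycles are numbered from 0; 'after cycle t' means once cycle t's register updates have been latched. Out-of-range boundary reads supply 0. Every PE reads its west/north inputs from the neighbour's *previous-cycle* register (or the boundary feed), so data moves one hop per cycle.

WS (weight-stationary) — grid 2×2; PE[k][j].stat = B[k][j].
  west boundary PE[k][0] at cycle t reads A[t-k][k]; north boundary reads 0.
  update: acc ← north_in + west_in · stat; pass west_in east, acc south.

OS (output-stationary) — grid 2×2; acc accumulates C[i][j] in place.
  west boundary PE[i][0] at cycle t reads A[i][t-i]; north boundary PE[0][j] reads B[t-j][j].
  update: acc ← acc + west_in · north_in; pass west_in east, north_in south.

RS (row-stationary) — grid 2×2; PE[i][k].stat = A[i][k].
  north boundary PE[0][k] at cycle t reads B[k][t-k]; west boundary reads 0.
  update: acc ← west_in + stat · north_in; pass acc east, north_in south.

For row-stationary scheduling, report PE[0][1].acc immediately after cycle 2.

RS (2×2). Following PE[0][1] plus its west/north inputs:
  [0] (0,0) acc=63 (h:63 v:7)
  [0] (0,1) acc=0 (h:0 v:0)
  [1] (0,0) acc=45 (h:45 v:5)
  [1] (0,1) acc=71 (h:71 v:8)
  [2] (0,0) acc=0 (h:0 v:0)
  [2] (0,1) acc=54 (h:54 v:9)

PE[0][1].acc = 54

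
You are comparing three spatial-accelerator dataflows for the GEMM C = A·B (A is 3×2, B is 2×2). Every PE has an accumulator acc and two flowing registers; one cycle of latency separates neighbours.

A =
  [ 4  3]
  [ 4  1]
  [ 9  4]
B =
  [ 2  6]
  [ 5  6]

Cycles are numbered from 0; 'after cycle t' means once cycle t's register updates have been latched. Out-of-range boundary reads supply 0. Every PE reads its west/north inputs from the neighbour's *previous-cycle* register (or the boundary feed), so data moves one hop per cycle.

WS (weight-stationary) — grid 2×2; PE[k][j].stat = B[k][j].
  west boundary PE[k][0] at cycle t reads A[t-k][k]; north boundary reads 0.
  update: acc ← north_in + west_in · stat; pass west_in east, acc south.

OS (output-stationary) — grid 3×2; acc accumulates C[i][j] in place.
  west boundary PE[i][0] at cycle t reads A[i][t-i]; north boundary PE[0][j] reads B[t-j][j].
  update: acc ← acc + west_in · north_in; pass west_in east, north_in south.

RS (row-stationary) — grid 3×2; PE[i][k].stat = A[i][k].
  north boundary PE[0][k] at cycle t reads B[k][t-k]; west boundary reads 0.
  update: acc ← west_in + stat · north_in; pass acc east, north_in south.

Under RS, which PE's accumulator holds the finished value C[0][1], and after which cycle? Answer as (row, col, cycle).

(row, col, cycle) = (0, 1, 2)

RS: C[0][1] accumulates in PE[0][1]:
  cycle 0: PE[0][1] → acc 0, east 0, south 0
  cycle 1: PE[0][1] → acc 23, east 23, south 5
  cycle 2: PE[0][1] → acc 42, east 42, south 6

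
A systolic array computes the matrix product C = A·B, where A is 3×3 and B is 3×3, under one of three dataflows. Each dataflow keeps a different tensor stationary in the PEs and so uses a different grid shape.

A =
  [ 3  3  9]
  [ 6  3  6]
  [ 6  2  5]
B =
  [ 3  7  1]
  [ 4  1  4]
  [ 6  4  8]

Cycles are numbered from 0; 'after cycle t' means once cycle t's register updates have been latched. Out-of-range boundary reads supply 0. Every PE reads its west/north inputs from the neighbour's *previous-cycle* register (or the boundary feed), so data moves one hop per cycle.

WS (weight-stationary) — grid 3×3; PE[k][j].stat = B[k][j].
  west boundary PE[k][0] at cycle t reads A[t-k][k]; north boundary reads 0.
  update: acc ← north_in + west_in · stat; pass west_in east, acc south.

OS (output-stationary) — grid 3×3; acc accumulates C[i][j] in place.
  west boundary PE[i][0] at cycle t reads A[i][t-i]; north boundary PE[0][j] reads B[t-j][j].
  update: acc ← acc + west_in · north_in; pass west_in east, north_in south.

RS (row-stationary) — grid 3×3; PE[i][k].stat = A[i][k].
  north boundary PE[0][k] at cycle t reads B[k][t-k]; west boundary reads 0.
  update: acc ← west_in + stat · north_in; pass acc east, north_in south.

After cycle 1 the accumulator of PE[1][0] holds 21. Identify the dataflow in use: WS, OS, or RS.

WS (3×3 grid), PE[1][0]:
  c0 r1c0: 0 / 0 / 0
  c1 r1c0: 21 / 3 / 21
OS (3×3 grid), PE[1][0]:
  c0 r1c0: 0 / 0 / 0
  c1 r1c0: 18 / 6 / 3
RS (3×3 grid), PE[1][0]:
  c0 r1c0: 0 / 0 / 0
  c1 r1c0: 18 / 18 / 3

dataflow = WS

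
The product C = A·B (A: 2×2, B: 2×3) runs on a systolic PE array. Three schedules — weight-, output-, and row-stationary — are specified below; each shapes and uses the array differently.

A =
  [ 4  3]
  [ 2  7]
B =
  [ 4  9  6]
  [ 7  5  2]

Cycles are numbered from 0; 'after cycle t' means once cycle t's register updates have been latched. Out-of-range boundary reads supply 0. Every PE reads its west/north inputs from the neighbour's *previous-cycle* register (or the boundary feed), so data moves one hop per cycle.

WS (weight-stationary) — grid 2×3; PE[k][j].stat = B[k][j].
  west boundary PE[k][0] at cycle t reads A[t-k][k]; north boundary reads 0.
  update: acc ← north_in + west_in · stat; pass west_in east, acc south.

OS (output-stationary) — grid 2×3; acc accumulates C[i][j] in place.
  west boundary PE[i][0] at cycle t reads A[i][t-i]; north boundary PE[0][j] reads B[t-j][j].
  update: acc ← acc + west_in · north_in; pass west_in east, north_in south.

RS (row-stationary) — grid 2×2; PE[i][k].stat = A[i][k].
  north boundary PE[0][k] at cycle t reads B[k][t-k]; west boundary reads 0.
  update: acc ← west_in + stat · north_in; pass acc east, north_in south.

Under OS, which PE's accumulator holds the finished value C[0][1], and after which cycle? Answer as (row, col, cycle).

OS — PE[0][1] is where C[0][1] collects:
  c0 r0c1: 0 / 0 / 0
  c1 r0c1: 36 / 4 / 9
  c2 r0c1: 51 / 3 / 5

(row, col, cycle) = (0, 1, 2)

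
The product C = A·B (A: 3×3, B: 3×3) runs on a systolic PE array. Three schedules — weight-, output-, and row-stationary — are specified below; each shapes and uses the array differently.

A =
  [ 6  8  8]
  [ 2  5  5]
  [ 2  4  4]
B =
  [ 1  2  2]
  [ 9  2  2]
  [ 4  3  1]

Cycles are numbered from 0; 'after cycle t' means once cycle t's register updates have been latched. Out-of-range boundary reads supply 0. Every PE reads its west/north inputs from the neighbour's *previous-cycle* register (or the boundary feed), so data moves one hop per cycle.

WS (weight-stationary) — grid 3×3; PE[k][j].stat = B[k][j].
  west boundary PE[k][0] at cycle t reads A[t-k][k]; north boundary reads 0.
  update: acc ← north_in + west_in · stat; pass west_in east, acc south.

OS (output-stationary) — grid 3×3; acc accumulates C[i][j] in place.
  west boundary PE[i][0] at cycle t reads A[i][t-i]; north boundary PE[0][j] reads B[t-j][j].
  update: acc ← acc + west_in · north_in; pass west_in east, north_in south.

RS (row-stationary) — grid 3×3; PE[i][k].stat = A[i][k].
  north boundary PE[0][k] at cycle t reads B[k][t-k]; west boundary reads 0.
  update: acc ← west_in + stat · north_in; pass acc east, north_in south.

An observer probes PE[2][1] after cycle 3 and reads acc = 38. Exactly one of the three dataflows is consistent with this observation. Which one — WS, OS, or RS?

dataflow = RS

Under WS (3×3), PE[2][1]:
  @0  [2,1]  acc 0  |  →0  ↓0
  @1  [2,1]  acc 0  |  →0  ↓0
  @2  [2,1]  acc 0  |  →0  ↓0
  @3  [2,1]  acc 52  |  →8  ↓52
Under OS (3×3), PE[2][1]:
  @0  [2,1]  acc 0  |  →0  ↓0
  @1  [2,1]  acc 0  |  →0  ↓0
  @2  [2,1]  acc 0  |  →0  ↓0
  @3  [2,1]  acc 4  |  →2  ↓2
Under RS (3×3), PE[2][1]:
  @0  [2,1]  acc 0  |  →0  ↓0
  @1  [2,1]  acc 0  |  →0  ↓0
  @2  [2,1]  acc 0  |  →0  ↓0
  @3  [2,1]  acc 38  |  →38  ↓9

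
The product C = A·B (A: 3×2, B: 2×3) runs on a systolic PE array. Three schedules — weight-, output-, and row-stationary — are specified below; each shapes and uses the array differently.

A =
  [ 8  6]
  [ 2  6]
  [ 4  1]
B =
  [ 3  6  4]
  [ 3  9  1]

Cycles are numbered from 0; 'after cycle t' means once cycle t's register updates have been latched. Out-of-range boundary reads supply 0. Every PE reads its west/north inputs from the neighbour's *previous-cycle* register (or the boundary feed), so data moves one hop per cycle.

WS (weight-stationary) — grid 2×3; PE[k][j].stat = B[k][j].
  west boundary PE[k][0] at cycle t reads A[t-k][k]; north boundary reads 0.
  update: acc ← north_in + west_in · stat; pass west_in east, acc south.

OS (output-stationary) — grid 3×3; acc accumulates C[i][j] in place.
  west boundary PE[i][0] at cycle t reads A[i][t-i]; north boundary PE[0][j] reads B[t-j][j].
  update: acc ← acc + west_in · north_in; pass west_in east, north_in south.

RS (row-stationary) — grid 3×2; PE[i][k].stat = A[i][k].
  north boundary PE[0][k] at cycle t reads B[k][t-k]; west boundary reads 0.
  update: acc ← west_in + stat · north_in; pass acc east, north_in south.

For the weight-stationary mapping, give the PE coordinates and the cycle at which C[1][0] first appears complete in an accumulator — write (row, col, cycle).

(row, col, cycle) = (1, 0, 2)

Under WS, C[1][0] lands at PE[1][0]:
  [0] (1,0) acc=0 (h:0 v:0)
  [1] (1,0) acc=42 (h:6 v:42)
  [2] (1,0) acc=24 (h:6 v:24)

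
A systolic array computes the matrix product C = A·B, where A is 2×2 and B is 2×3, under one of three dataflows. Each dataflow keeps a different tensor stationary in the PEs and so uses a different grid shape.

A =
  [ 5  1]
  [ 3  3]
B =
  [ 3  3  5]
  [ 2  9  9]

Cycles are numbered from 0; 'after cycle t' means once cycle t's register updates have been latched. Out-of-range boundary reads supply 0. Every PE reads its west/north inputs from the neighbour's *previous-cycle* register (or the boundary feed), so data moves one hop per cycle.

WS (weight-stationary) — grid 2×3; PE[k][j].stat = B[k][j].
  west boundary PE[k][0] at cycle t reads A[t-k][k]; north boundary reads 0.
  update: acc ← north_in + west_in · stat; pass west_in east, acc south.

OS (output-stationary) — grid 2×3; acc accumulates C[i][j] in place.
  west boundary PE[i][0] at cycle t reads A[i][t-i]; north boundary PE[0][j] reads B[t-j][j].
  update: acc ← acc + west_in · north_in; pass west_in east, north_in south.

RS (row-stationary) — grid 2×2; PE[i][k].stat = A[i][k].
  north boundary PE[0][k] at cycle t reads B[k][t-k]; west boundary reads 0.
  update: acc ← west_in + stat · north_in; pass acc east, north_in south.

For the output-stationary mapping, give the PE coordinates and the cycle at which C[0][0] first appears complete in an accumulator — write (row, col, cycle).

OS — PE[0][0] is where C[0][0] collects:
  c0 r0c0: 15 / 5 / 3
  c1 r0c0: 17 / 1 / 2

(row, col, cycle) = (0, 0, 1)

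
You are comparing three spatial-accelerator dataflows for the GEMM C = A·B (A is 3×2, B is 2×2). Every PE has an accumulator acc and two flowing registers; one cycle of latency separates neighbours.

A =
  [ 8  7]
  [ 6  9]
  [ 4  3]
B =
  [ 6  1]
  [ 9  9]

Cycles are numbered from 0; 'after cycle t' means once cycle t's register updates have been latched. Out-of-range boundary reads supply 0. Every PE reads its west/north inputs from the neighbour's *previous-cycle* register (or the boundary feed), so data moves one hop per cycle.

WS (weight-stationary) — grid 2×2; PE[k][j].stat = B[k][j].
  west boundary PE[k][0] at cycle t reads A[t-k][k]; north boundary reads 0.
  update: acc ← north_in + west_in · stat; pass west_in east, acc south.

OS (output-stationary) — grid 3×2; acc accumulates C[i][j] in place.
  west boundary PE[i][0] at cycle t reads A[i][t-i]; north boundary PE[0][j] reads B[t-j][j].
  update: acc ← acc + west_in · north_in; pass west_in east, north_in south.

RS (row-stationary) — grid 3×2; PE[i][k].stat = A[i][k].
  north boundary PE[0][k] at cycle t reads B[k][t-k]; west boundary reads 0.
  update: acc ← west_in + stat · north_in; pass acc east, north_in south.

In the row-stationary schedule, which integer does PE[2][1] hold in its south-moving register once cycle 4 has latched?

register = 9

RS on a 3×2 grid — tracing PE[2][1] and its feeders:
  [0] (1,1) acc=0 (h:0 v:0)
  [0] (2,0) acc=0 (h:0 v:0)
  [0] (2,1) acc=0 (h:0 v:0)
  [1] (1,1) acc=0 (h:0 v:0)
  [1] (2,0) acc=0 (h:0 v:0)
  [1] (2,1) acc=0 (h:0 v:0)
  [2] (1,1) acc=117 (h:117 v:9)
  [2] (2,0) acc=24 (h:24 v:6)
  [2] (2,1) acc=0 (h:0 v:0)
  [3] (1,1) acc=87 (h:87 v:9)
  [3] (2,0) acc=4 (h:4 v:1)
  [3] (2,1) acc=51 (h:51 v:9)
  [4] (1,1) acc=0 (h:0 v:0)
  [4] (2,0) acc=0 (h:0 v:0)
  [4] (2,1) acc=31 (h:31 v:9)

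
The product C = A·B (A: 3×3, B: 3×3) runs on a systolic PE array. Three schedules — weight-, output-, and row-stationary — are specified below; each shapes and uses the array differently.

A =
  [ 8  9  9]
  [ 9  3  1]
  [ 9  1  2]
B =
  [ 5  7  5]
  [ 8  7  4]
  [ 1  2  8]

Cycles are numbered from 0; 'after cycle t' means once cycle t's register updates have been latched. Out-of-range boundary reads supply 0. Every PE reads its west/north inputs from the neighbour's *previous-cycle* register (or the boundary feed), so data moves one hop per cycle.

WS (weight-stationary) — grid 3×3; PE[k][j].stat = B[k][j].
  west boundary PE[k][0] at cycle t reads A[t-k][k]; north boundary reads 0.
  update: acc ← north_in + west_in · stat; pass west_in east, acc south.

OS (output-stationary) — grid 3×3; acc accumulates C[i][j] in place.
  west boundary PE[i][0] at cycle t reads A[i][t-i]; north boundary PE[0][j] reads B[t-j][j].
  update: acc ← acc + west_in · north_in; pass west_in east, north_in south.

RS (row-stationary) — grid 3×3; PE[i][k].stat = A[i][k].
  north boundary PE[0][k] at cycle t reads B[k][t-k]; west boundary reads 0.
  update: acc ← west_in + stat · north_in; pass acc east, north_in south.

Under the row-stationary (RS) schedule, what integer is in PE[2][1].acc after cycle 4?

PE[2][1].acc = 70

RS on a 3×3 grid — tracing PE[2][1] and its feeders:
  [0] (1,1) acc=0 (h:0 v:0)
  [0] (2,0) acc=0 (h:0 v:0)
  [0] (2,1) acc=0 (h:0 v:0)
  [1] (1,1) acc=0 (h:0 v:0)
  [1] (2,0) acc=0 (h:0 v:0)
  [1] (2,1) acc=0 (h:0 v:0)
  [2] (1,1) acc=69 (h:69 v:8)
  [2] (2,0) acc=45 (h:45 v:5)
  [2] (2,1) acc=0 (h:0 v:0)
  [3] (1,1) acc=84 (h:84 v:7)
  [3] (2,0) acc=63 (h:63 v:7)
  [3] (2,1) acc=53 (h:53 v:8)
  [4] (1,1) acc=57 (h:57 v:4)
  [4] (2,0) acc=45 (h:45 v:5)
  [4] (2,1) acc=70 (h:70 v:7)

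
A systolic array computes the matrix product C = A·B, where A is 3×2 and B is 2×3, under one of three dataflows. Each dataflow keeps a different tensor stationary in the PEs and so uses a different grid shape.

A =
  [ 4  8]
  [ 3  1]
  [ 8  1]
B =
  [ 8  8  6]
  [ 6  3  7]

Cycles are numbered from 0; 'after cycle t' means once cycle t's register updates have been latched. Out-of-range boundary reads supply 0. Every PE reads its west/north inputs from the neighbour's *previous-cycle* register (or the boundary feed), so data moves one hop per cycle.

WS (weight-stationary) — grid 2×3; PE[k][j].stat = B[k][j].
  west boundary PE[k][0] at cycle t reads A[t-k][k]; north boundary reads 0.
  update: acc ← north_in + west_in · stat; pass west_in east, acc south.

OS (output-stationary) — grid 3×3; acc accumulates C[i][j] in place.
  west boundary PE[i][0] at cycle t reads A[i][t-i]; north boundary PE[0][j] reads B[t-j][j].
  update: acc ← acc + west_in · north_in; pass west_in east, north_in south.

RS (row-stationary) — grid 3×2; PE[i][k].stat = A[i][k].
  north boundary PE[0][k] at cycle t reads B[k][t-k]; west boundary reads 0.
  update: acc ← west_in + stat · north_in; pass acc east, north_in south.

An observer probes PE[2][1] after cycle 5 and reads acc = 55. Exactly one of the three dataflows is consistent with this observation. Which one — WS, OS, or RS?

WS: PE[2][1] is outside its 2×3 grid.
— OS: 3×3; PE[2][1] trace:
  after 0 — PE[2][1] acc=0, pass-E 0, pass-S 0
  after 1 — PE[2][1] acc=0, pass-E 0, pass-S 0
  after 2 — PE[2][1] acc=0, pass-E 0, pass-S 0
  after 3 — PE[2][1] acc=64, pass-E 8, pass-S 8
  after 4 — PE[2][1] acc=67, pass-E 1, pass-S 3
  after 5 — PE[2][1] acc=67, pass-E 0, pass-S 0
— RS: 3×2; PE[2][1] trace:
  after 0 — PE[2][1] acc=0, pass-E 0, pass-S 0
  after 1 — PE[2][1] acc=0, pass-E 0, pass-S 0
  after 2 — PE[2][1] acc=0, pass-E 0, pass-S 0
  after 3 — PE[2][1] acc=70, pass-E 70, pass-S 6
  after 4 — PE[2][1] acc=67, pass-E 67, pass-S 3
  after 5 — PE[2][1] acc=55, pass-E 55, pass-S 7

dataflow = RS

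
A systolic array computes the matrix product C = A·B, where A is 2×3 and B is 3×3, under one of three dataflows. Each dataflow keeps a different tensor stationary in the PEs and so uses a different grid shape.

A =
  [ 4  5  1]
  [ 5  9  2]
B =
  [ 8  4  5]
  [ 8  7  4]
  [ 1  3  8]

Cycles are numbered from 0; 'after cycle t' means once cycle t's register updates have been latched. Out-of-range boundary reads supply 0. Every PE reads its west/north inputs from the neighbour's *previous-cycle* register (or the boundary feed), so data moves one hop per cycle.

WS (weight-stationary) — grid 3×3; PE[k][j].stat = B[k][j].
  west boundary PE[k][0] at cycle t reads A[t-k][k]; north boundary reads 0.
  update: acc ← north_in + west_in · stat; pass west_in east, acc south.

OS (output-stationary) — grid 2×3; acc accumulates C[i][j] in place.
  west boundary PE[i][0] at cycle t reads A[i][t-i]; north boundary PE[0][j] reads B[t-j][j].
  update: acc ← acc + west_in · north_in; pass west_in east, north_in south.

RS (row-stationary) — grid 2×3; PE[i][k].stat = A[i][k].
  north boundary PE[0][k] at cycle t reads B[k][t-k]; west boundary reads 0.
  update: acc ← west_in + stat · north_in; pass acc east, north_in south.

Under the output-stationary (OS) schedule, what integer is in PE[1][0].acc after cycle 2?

OS 2×3: PE[1][0] cycle-by-cycle (with neighbour feeds):
  @0  [0,0]  acc 32  |  →4  ↓8
  @0  [1,0]  acc 0  |  →0  ↓0
  @1  [0,0]  acc 72  |  →5  ↓8
  @1  [1,0]  acc 40  |  →5  ↓8
  @2  [0,0]  acc 73  |  →1  ↓1
  @2  [1,0]  acc 112  |  →9  ↓8

PE[1][0].acc = 112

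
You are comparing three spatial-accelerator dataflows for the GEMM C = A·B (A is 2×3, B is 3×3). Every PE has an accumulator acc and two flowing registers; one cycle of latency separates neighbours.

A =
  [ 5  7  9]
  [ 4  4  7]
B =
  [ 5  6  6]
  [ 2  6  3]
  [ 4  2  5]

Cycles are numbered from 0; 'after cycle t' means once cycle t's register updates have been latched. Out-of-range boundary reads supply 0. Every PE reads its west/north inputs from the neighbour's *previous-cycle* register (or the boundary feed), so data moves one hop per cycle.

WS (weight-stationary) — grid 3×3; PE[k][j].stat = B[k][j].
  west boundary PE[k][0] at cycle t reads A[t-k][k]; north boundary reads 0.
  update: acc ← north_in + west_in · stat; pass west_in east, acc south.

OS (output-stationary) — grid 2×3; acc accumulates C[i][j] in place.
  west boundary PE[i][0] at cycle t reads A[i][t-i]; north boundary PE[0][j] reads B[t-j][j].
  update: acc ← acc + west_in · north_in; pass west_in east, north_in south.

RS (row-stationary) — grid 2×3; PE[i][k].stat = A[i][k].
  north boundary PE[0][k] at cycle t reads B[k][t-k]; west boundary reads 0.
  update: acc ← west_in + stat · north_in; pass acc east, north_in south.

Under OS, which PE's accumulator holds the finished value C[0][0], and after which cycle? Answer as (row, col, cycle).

OS: C[0][0] accumulates in PE[0][0]:
  @0  [0,0]  acc 25  |  →5  ↓5
  @1  [0,0]  acc 39  |  →7  ↓2
  @2  [0,0]  acc 75  |  →9  ↓4

(row, col, cycle) = (0, 0, 2)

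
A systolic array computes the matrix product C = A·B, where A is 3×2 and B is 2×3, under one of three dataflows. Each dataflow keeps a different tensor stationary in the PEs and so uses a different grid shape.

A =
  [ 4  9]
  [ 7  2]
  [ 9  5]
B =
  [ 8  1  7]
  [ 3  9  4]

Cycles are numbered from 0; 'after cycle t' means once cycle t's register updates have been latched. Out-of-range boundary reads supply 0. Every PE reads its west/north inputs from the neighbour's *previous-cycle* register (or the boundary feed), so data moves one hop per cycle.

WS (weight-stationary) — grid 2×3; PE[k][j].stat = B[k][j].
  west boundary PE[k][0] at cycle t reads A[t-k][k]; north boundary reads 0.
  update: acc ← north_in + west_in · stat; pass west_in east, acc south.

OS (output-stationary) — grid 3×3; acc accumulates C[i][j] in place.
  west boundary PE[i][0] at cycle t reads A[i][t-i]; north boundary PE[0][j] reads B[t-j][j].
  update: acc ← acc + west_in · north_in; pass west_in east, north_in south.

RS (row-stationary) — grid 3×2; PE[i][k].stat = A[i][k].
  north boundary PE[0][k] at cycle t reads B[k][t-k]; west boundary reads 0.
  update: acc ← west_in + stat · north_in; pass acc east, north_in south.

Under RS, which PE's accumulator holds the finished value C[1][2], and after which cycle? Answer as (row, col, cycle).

(row, col, cycle) = (1, 1, 4)

Under RS, C[1][2] lands at PE[1][1]:
  after 0 — PE[1][1] acc=0, pass-E 0, pass-S 0
  after 1 — PE[1][1] acc=0, pass-E 0, pass-S 0
  after 2 — PE[1][1] acc=62, pass-E 62, pass-S 3
  after 3 — PE[1][1] acc=25, pass-E 25, pass-S 9
  after 4 — PE[1][1] acc=57, pass-E 57, pass-S 4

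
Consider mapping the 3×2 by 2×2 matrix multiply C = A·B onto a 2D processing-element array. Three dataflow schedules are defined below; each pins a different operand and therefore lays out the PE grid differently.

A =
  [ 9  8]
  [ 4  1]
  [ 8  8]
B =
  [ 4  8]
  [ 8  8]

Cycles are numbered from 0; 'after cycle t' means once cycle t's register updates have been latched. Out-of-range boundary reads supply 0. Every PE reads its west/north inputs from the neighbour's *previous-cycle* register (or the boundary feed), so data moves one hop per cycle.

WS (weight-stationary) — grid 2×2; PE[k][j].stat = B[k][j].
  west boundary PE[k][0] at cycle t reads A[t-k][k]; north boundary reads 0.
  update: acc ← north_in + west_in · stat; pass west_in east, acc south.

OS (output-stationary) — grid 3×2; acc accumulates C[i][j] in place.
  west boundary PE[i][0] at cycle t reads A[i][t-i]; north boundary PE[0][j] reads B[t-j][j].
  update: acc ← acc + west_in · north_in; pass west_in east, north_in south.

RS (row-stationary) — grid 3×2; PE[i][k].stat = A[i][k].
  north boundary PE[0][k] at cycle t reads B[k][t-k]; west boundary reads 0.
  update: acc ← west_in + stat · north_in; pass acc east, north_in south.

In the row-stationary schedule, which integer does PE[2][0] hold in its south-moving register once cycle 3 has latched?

register = 8

Tracing RS — 3×2 array, target PE[2][0]:
  0: (1,0).acc=0  regs=<0,0>
  0: (2,0).acc=0  regs=<0,0>
  1: (1,0).acc=16  regs=<16,4>
  1: (2,0).acc=0  regs=<0,0>
  2: (1,0).acc=32  regs=<32,8>
  2: (2,0).acc=32  regs=<32,4>
  3: (1,0).acc=0  regs=<0,0>
  3: (2,0).acc=64  regs=<64,8>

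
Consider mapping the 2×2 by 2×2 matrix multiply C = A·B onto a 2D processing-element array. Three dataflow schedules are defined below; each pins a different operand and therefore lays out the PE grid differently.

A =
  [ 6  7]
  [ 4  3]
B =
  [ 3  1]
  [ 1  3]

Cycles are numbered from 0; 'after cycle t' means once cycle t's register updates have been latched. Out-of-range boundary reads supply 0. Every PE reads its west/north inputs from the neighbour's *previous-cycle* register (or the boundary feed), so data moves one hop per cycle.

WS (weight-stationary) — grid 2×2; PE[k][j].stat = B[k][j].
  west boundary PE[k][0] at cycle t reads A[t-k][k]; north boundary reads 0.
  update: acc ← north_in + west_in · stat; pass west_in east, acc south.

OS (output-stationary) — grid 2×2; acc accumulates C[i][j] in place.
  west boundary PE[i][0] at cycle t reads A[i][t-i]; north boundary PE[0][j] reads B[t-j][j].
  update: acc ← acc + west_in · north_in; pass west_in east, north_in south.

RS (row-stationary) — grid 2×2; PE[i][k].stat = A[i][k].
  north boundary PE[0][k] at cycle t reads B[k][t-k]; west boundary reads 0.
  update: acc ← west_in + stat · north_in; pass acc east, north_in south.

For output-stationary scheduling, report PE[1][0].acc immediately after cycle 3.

OS (2×2). Following PE[1][0] plus its west/north inputs:
  step 0 · PE0,0: acc=18; fwd→6 fwd↓3
  step 0 · PE1,0: acc=0; fwd→0 fwd↓0
  step 1 · PE0,0: acc=25; fwd→7 fwd↓1
  step 1 · PE1,0: acc=12; fwd→4 fwd↓3
  step 2 · PE0,0: acc=25; fwd→0 fwd↓0
  step 2 · PE1,0: acc=15; fwd→3 fwd↓1
  step 3 · PE0,0: acc=25; fwd→0 fwd↓0
  step 3 · PE1,0: acc=15; fwd→0 fwd↓0

PE[1][0].acc = 15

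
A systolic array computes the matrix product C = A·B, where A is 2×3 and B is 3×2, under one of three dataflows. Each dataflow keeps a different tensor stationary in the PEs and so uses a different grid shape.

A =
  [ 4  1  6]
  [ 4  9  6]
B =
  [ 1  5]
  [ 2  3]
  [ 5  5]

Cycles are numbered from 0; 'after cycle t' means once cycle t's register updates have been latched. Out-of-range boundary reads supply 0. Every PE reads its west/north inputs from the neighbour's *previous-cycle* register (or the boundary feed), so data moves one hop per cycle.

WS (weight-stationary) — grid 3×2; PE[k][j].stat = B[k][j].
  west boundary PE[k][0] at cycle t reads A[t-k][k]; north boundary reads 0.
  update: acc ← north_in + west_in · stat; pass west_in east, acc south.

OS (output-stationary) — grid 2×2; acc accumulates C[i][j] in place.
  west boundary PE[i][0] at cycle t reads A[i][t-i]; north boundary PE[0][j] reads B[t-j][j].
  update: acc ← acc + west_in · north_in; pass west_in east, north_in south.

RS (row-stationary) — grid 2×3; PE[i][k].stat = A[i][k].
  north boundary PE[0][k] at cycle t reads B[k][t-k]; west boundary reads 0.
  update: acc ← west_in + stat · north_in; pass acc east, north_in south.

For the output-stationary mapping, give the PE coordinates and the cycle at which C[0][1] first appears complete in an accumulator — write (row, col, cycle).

(row, col, cycle) = (0, 1, 3)

OS — PE[0][1] is where C[0][1] collects:
  cycle 0: PE[0][1] → acc 0, east 0, south 0
  cycle 1: PE[0][1] → acc 20, east 4, south 5
  cycle 2: PE[0][1] → acc 23, east 1, south 3
  cycle 3: PE[0][1] → acc 53, east 6, south 5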